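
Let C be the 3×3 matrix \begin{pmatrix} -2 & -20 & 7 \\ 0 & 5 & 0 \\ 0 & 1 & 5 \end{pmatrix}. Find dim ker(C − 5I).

1

C − 5I = [[-7, -20, 7], [0, 0, 0], [0, 1, 0]].
This matrix has rank 2, so its null space has dimension 3 − 2 = 1.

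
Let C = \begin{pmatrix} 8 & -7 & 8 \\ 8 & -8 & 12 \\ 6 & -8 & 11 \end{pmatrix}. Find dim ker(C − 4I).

1

C − 4I = [[4, -7, 8], [8, -12, 12], [6, -8, 7]].
This matrix has rank 2, so its null space has dimension 3 − 2 = 1.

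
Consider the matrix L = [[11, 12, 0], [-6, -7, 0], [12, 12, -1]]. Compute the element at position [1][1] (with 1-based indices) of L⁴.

Characteristic polynomial: r^3 - 3r^2 - 9r - 5 = (r - 5)(r + 1)^2, so the eigenvalues are -1, -1, 5.
r=-1: eigenvector (0, 0, 1).
r=-1: eigenvector (-1, 1, 0).
r=5: eigenvector (2, -1, 2).
P = [[0, -1, 2], [0, 1, -1], [1, 0, 2]], D = diag(-1, -1, 5), P⁻¹ = [[-2, -2, 1], [1, 2, 0], [1, 1, 0]].
L⁴ = P·diag(1, 1, 625)·P⁻¹ = [[1249, 1248, 0], [-624, -623, 0], [1248, 1248, 1]].
The requested entry is 1249.

1249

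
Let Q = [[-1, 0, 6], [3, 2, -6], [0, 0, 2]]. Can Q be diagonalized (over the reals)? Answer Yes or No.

Characteristic polynomial: p(r) = r^3 - 3r^2 + 4 = (r - 2)^2(r + 1).
r = 2 has algebraic multiplicity 2; rank(Q − 2I) = 1, so geometric multiplicity = 2.
Every eigenvalue has geometric = algebraic multiplicity, so Q is diagonalizable.

Yes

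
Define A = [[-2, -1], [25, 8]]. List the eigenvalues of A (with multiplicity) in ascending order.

Characteristic polynomial: p(r) = r^2 - 6r + 9 = (r - 3)^2.
Roots (with multiplicity): 3, 3.

3, 3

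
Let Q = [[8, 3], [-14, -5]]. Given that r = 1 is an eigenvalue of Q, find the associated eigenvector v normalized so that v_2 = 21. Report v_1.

Q − 1I = [[7, 3], [-14, -6]].
Solving (Q − 1I)v = 0 gives the eigenspace spanned by (-9, 21).
With v_2 = 21, v = (-9, 21), so v_1 = -9.

-9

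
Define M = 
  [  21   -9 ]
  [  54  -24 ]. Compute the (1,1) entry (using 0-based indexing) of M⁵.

Characteristic polynomial: r^2 + 3r - 18 = (r - 3)(r + 6), so the eigenvalues are -6, 3.
r=3: eigenvector (1, 2).
r=-6: eigenvector (1, 3).
P = [[1, 1], [2, 3]], D = diag(3, -6), P⁻¹ = [[3, -1], [-2, 1]].
M⁵ = P·diag(243, -7776)·P⁻¹ = [[16281, -8019], [48114, -23814]].
The requested entry is -23814.

-23814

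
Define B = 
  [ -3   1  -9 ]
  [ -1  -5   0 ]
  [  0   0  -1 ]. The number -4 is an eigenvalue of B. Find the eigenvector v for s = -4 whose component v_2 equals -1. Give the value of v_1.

1

B + 4I = [[1, 1, -9], [-1, -1, 0], [0, 0, 3]].
Solving (B + 4I)v = 0 gives the eigenspace spanned by (1, -1, 0).
With v_2 = -1, v = (1, -1, 0), so v_1 = 1.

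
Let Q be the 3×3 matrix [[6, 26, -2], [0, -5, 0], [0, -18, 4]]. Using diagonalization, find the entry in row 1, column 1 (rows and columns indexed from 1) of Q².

Characteristic polynomial: λ^3 - 5λ^2 - 26λ + 120 = (λ - 6)(λ - 4)(λ + 5), so the eigenvalues are -5, 4, 6.
λ=4: eigenvector (1, 0, 1).
λ=6: eigenvector (-1, 0, 0).
λ=-5: eigenvector (-2, 1, 2).
P = [[1, -1, -2], [0, 0, 1], [1, 0, 2]], D = diag(4, 6, -5), P⁻¹ = [[0, -2, 1], [-1, -4, 1], [0, 1, 0]].
Q² = P·diag(16, 36, 25)·P⁻¹ = [[36, 62, -20], [0, 25, 0], [0, 18, 16]].
The requested entry is 36.

36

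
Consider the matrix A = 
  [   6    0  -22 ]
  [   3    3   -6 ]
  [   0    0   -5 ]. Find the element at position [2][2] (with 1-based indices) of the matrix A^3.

27

Characteristic polynomial: s^3 - 4s^2 - 27s + 90 = (s - 6)(s - 3)(s + 5), so the eigenvalues are -5, 3, 6.
s=-5: eigenvector (2, 0, 1).
s=3: eigenvector (0, 1, 0).
s=6: eigenvector (1, 1, 0).
P = [[2, 0, 1], [0, 1, 1], [1, 0, 0]], D = diag(-5, 3, 6), P⁻¹ = [[0, 0, 1], [-1, 1, 2], [1, 0, -2]].
A³ = P·diag(-125, 27, 216)·P⁻¹ = [[216, 0, -682], [189, 27, -378], [0, 0, -125]].
The requested entry is 27.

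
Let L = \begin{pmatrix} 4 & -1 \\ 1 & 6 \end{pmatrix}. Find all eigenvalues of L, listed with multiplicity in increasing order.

5, 5

Characteristic polynomial: p(r) = r^2 - 10r + 25 = (r - 5)^2.
Roots (with multiplicity): 5, 5.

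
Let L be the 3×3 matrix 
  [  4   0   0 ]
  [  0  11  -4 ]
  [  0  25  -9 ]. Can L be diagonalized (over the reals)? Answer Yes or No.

No

Characteristic polynomial: p(λ) = λ^3 - 6λ^2 + 9λ - 4 = (λ - 4)(λ - 1)^2.
λ = 1 has algebraic multiplicity 2; rank(L − 1I) = 2, so geometric multiplicity = 1.
Geometric multiplicity < algebraic multiplicity, so L is not diagonalizable.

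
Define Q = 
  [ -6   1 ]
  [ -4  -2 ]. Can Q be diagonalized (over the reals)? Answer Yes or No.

Characteristic polynomial: p(r) = r^2 + 8r + 16 = (r + 4)^2.
r = -4 has algebraic multiplicity 2; rank(Q + 4I) = 1, so geometric multiplicity = 1.
Geometric multiplicity < algebraic multiplicity, so Q is not diagonalizable.

No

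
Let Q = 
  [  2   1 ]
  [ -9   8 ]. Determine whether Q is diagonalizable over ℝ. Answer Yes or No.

No

Characteristic polynomial: p(μ) = μ^2 - 10μ + 25 = (μ - 5)^2.
μ = 5 has algebraic multiplicity 2; rank(Q − 5I) = 1, so geometric multiplicity = 1.
Geometric multiplicity < algebraic multiplicity, so Q is not diagonalizable.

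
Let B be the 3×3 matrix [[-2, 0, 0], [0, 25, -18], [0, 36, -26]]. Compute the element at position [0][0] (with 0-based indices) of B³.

-8

Characteristic polynomial: s^3 + 3s^2 - 4 = (s - 1)(s + 2)^2, so the eigenvalues are -2, -2, 1.
s=-2: eigenvector (1, 0, 0).
s=1: eigenvector (0, 3, 4).
s=-2: eigenvector (0, 2, 3).
P = [[1, 0, 0], [0, 3, 2], [0, 4, 3]], D = diag(-2, 1, -2), P⁻¹ = [[1, 0, 0], [0, 3, -2], [0, -4, 3]].
B³ = P·diag(-8, 1, -8)·P⁻¹ = [[-8, 0, 0], [0, 73, -54], [0, 108, -80]].
The requested entry is -8.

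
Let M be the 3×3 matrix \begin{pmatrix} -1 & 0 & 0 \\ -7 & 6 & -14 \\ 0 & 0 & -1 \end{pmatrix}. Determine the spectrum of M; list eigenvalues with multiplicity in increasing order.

-1, -1, 6

Characteristic polynomial: p(μ) = μ^3 - 4μ^2 - 11μ - 6 = (μ - 6)(μ + 1)^2.
Roots (with multiplicity): -1, -1, 6.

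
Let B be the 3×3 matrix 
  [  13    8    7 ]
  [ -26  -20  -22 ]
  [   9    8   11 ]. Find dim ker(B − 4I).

1

B − 4I = [[9, 8, 7], [-26, -24, -22], [9, 8, 7]].
This matrix has rank 2, so its null space has dimension 3 − 2 = 1.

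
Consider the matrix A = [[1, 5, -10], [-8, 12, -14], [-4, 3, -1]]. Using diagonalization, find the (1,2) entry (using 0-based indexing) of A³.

-314

Characteristic polynomial: r^3 - 12r^2 + 41r - 30 = (r - 6)(r - 5)(r - 1), so the eigenvalues are 1, 5, 6.
r=1: eigenvector (1, 2, 1).
r=6: eigenvector (1, -1, -1).
r=5: eigenvector (0, 2, 1).
P = [[1, 1, 0], [2, -1, 2], [1, -1, 1]], D = diag(1, 6, 5), P⁻¹ = [[1, -1, 2], [0, 1, -2], [-1, 2, -3]].
A³ = P·diag(1, 216, 125)·P⁻¹ = [[1, 215, -430], [-248, 282, -314], [-124, 33, 59]].
The requested entry is -314.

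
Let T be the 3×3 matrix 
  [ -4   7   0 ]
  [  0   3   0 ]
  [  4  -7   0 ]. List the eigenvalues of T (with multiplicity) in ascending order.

-4, 0, 3

Characteristic polynomial: p(λ) = λ^3 + λ^2 - 12λ = λ(λ - 3)(λ + 4).
Roots (with multiplicity): -4, 0, 3.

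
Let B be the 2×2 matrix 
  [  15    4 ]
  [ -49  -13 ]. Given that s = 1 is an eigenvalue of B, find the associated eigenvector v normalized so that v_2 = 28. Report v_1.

B − 1I = [[14, 4], [-49, -14]].
Solving (B − 1I)v = 0 gives the eigenspace spanned by (-8, 28).
With v_2 = 28, v = (-8, 28), so v_1 = -8.

-8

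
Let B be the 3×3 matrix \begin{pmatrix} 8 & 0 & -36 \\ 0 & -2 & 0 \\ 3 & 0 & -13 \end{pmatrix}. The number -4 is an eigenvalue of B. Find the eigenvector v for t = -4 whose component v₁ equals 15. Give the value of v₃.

5

B + 4I = [[12, 0, -36], [0, 2, 0], [3, 0, -9]].
Solving (B + 4I)v = 0 gives the eigenspace spanned by (15, 0, 5).
With v₁ = 15, v = (15, 0, 5), so v₃ = 5.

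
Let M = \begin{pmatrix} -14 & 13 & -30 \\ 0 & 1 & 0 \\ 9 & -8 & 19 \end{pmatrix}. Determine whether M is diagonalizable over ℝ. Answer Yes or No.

Characteristic polynomial: p(s) = s^3 - 6s^2 + 9s - 4 = (s - 4)(s - 1)^2.
s = 1 has algebraic multiplicity 2; rank(M − 1I) = 2, so geometric multiplicity = 1.
Geometric multiplicity < algebraic multiplicity, so M is not diagonalizable.

No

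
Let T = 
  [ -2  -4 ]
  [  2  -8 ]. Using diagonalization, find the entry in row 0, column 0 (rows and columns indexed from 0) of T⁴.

-784

Characteristic polynomial: λ^2 + 10λ + 24 = (λ + 4)(λ + 6), so the eigenvalues are -6, -4.
λ=-6: eigenvector (-1, -1).
λ=-4: eigenvector (2, 1).
P = [[-1, 2], [-1, 1]], D = diag(-6, -4), P⁻¹ = [[1, -2], [1, -1]].
T⁴ = P·diag(1296, 256)·P⁻¹ = [[-784, 2080], [-1040, 2336]].
The requested entry is -784.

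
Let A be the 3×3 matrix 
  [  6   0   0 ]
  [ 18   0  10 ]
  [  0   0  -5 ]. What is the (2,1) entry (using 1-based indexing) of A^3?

648

Characteristic polynomial: s^3 - s^2 - 30s = s(s - 6)(s + 5), so the eigenvalues are -5, 0, 6.
s=6: eigenvector (1, 3, 0).
s=0: eigenvector (0, 1, 0).
s=-5: eigenvector (0, -2, 1).
P = [[1, 0, 0], [3, 1, -2], [0, 0, 1]], D = diag(6, 0, -5), P⁻¹ = [[1, 0, 0], [-3, 1, 2], [0, 0, 1]].
A³ = P·diag(216, 0, -125)·P⁻¹ = [[216, 0, 0], [648, 0, 250], [0, 0, -125]].
The requested entry is 648.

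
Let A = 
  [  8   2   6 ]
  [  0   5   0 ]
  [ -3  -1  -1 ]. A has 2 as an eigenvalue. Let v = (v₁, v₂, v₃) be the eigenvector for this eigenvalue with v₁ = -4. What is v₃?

4

A − 2I = [[6, 2, 6], [0, 3, 0], [-3, -1, -3]].
Solving (A − 2I)v = 0 gives the eigenspace spanned by (-4, 0, 4).
With v₁ = -4, v = (-4, 0, 4), so v₃ = 4.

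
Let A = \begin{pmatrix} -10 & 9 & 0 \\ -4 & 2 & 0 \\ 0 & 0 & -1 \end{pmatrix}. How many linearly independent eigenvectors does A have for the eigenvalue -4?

A + 4I = [[-6, 9, 0], [-4, 6, 0], [0, 0, 3]].
This matrix has rank 2, so its null space has dimension 3 − 2 = 1.

1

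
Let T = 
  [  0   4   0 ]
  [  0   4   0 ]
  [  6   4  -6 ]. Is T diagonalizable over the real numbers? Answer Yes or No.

Characteristic polynomial: p(λ) = λ^3 + 2λ^2 - 24λ = λ(λ - 4)(λ + 6).
All 3 eigenvalues are distinct, so T is diagonalizable.

Yes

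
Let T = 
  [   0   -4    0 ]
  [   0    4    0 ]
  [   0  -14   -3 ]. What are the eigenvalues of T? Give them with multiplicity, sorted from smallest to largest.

Characteristic polynomial: p(λ) = λ^3 - λ^2 - 12λ = λ(λ - 4)(λ + 3).
Roots (with multiplicity): -3, 0, 4.

-3, 0, 4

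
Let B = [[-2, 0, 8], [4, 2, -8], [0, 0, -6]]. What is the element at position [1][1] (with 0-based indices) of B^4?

Characteristic polynomial: t^3 + 6t^2 - 4t - 24 = (t - 2)(t + 2)(t + 6), so the eigenvalues are -6, -2, 2.
t=2: eigenvector (0, 1, 0).
t=-2: eigenvector (1, -1, 0).
t=-6: eigenvector (-2, 2, 1).
P = [[0, 1, -2], [1, -1, 2], [0, 0, 1]], D = diag(2, -2, -6), P⁻¹ = [[1, 1, 0], [1, 0, 2], [0, 0, 1]].
B⁴ = P·diag(16, 16, 1296)·P⁻¹ = [[16, 0, -2560], [0, 16, 2560], [0, 0, 1296]].
The requested entry is 16.

16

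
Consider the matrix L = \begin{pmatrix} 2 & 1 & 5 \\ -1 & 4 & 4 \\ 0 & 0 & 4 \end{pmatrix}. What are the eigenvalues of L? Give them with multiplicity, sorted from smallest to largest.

3, 3, 4

Characteristic polynomial: p(μ) = μ^3 - 10μ^2 + 33μ - 36 = (μ - 4)(μ - 3)^2.
Roots (with multiplicity): 3, 3, 4.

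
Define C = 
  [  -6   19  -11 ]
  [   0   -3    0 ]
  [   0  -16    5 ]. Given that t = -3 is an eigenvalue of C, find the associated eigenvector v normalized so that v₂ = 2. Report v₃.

4

C + 3I = [[-3, 19, -11], [0, 0, 0], [0, -16, 8]].
Solving (C + 3I)v = 0 gives the eigenspace spanned by (-2, 2, 4).
With v₂ = 2, v = (-2, 2, 4), so v₃ = 4.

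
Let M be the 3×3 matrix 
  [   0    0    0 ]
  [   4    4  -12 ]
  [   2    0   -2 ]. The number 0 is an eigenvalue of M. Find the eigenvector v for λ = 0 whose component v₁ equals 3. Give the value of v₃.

M = [[0, 0, 0], [4, 4, -12], [2, 0, -2]].
Solving (M)v = 0 gives the eigenspace spanned by (3, 6, 3).
With v₁ = 3, v = (3, 6, 3), so v₃ = 3.

3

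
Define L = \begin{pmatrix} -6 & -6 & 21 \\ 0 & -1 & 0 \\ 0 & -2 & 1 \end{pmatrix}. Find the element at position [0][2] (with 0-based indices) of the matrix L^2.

Characteristic polynomial: r^3 + 6r^2 - r - 6 = (r - 1)(r + 1)(r + 6), so the eigenvalues are -6, -1, 1.
r=-1: eigenvector (3, 1, 1).
r=-6: eigenvector (1, 0, 0).
r=1: eigenvector (3, 0, 1).
P = [[3, 1, 3], [1, 0, 0], [1, 0, 1]], D = diag(-1, -6, 1), P⁻¹ = [[0, 1, 0], [1, 0, -3], [0, -1, 1]].
L² = P·diag(1, 36, 1)·P⁻¹ = [[36, 0, -105], [0, 1, 0], [0, 0, 1]].
The requested entry is -105.

-105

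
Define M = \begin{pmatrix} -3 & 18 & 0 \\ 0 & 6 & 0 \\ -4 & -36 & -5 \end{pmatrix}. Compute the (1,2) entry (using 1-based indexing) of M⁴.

Characteristic polynomial: μ^3 + 2μ^2 - 33μ - 90 = (μ - 6)(μ + 3)(μ + 5), so the eigenvalues are -5, -3, 6.
μ=-3: eigenvector (1, 0, -2).
μ=6: eigenvector (2, 1, -4).
μ=-5: eigenvector (0, 0, 1).
P = [[1, 2, 0], [0, 1, 0], [-2, -4, 1]], D = diag(-3, 6, -5), P⁻¹ = [[1, -2, 0], [0, 1, 0], [2, 0, 1]].
M⁴ = P·diag(81, 1296, 625)·P⁻¹ = [[81, 2430, 0], [0, 1296, 0], [1088, -4860, 625]].
The requested entry is 2430.

2430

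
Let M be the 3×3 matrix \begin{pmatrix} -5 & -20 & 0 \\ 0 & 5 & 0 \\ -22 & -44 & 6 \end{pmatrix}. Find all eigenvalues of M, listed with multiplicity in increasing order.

-5, 5, 6

Characteristic polynomial: p(s) = s^3 - 6s^2 - 25s + 150 = (s - 6)(s - 5)(s + 5).
Roots (with multiplicity): -5, 5, 6.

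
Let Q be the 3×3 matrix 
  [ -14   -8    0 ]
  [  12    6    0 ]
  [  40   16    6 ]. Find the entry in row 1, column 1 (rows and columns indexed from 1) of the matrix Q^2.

100

Characteristic polynomial: λ^3 + 2λ^2 - 36λ - 72 = (λ - 6)(λ + 2)(λ + 6), so the eigenvalues are -6, -2, 6.
λ=-6: eigenvector (1, -1, -2).
λ=6: eigenvector (0, 0, 1).
λ=-2: eigenvector (-2, 3, 4).
P = [[1, 0, -2], [-1, 0, 3], [-2, 1, 4]], D = diag(-6, 6, -2), P⁻¹ = [[3, 2, 0], [2, 0, 1], [1, 1, 0]].
Q² = P·diag(36, 36, 4)·P⁻¹ = [[100, 64, 0], [-96, -60, 0], [-128, -128, 36]].
The requested entry is 100.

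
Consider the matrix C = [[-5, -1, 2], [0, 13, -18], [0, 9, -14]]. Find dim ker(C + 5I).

C + 5I = [[0, -1, 2], [0, 18, -18], [0, 9, -9]].
This matrix has rank 2, so its null space has dimension 3 − 2 = 1.

1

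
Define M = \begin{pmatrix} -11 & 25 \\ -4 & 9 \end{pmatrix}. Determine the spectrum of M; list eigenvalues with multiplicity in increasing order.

Characteristic polynomial: p(λ) = λ^2 + 2λ + 1 = (λ + 1)^2.
Roots (with multiplicity): -1, -1.

-1, -1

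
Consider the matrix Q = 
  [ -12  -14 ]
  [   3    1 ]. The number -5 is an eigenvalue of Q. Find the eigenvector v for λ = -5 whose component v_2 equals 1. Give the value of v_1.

Q + 5I = [[-7, -14], [3, 6]].
Solving (Q + 5I)v = 0 gives the eigenspace spanned by (-2, 1).
With v_2 = 1, v = (-2, 1), so v_1 = -2.

-2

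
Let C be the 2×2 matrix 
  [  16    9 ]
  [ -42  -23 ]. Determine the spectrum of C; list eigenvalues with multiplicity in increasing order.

Characteristic polynomial: p(λ) = λ^2 + 7λ + 10 = (λ + 2)(λ + 5).
Roots (with multiplicity): -5, -2.

-5, -2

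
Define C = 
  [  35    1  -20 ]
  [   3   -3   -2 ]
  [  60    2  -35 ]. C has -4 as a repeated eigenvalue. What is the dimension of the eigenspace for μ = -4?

1

C + 4I = [[39, 1, -20], [3, 1, -2], [60, 2, -31]].
This matrix has rank 2, so its null space has dimension 3 − 2 = 1.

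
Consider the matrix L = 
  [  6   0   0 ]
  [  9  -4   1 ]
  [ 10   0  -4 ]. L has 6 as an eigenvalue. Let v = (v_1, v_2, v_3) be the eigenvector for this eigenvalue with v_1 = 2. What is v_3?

L − 6I = [[0, 0, 0], [9, -10, 1], [10, 0, -10]].
Solving (L − 6I)v = 0 gives the eigenspace spanned by (2, 2, 2).
With v_1 = 2, v = (2, 2, 2), so v_3 = 2.

2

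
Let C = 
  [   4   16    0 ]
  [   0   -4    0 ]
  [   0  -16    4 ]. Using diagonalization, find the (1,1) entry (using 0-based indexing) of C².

16

Characteristic polynomial: λ^3 - 4λ^2 - 16λ + 64 = (λ - 4)^2(λ + 4), so the eigenvalues are -4, 4, 4.
λ=-4: eigenvector (-2, 1, 2).
λ=4: eigenvector (1, 0, 0).
λ=4: eigenvector (0, 0, 1).
P = [[-2, 1, 0], [1, 0, 0], [2, 0, 1]], D = diag(-4, 4, 4), P⁻¹ = [[0, 1, 0], [1, 2, 0], [0, -2, 1]].
C² = P·diag(16, 16, 16)·P⁻¹ = [[16, 0, 0], [0, 16, 0], [0, 0, 16]].
The requested entry is 16.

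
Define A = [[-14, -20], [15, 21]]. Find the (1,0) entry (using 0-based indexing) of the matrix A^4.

Characteristic polynomial: μ^2 - 7μ + 6 = (μ - 6)(μ - 1), so the eigenvalues are 1, 6.
μ=6: eigenvector (-1, 1).
μ=1: eigenvector (4, -3).
P = [[-1, 4], [1, -3]], D = diag(6, 1), P⁻¹ = [[3, 4], [1, 1]].
A⁴ = P·diag(1296, 1)·P⁻¹ = [[-3884, -5180], [3885, 5181]].
The requested entry is 3885.

3885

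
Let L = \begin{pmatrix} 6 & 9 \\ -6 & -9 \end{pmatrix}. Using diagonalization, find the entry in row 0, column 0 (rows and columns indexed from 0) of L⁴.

Characteristic polynomial: λ^2 + 3λ = λ(λ + 3), so the eigenvalues are -3, 0.
λ=0: eigenvector (3, -2).
λ=-3: eigenvector (-1, 1).
P = [[3, -1], [-2, 1]], D = diag(0, -3), P⁻¹ = [[1, 1], [2, 3]].
L⁴ = P·diag(0, 81)·P⁻¹ = [[-162, -243], [162, 243]].
The requested entry is -162.

-162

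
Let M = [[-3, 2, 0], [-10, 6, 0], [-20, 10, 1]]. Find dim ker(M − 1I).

2

M − 1I = [[-4, 2, 0], [-10, 5, 0], [-20, 10, 0]].
This matrix has rank 1, so its null space has dimension 3 − 1 = 2.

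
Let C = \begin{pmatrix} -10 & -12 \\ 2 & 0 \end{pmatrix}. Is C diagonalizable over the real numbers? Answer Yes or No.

Characteristic polynomial: p(r) = r^2 + 10r + 24 = (r + 4)(r + 6).
All 2 eigenvalues are distinct, so C is diagonalizable.

Yes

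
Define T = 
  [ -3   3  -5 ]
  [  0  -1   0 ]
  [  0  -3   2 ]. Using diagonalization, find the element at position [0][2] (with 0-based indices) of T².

Characteristic polynomial: s^3 + 2s^2 - 5s - 6 = (s - 2)(s + 1)(s + 3), so the eigenvalues are -3, -1, 2.
s=-3: eigenvector (1, 0, 0).
s=-1: eigenvector (-1, 1, 1).
s=2: eigenvector (-1, 0, 1).
P = [[1, -1, -1], [0, 1, 0], [0, 1, 1]], D = diag(-3, -1, 2), P⁻¹ = [[1, 0, 1], [0, 1, 0], [0, -1, 1]].
T² = P·diag(9, 1, 4)·P⁻¹ = [[9, 3, 5], [0, 1, 0], [0, -3, 4]].
The requested entry is 5.

5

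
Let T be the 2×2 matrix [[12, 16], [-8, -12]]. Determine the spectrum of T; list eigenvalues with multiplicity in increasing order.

Characteristic polynomial: p(r) = r^2 - 16 = (r - 4)(r + 4).
Roots (with multiplicity): -4, 4.

-4, 4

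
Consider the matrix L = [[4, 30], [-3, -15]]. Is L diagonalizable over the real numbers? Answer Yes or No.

Characteristic polynomial: p(λ) = λ^2 + 11λ + 30 = (λ + 5)(λ + 6).
All 2 eigenvalues are distinct, so L is diagonalizable.

Yes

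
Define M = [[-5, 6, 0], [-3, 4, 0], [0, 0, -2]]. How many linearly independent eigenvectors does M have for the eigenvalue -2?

M + 2I = [[-3, 6, 0], [-3, 6, 0], [0, 0, 0]].
This matrix has rank 1, so its null space has dimension 3 − 1 = 2.

2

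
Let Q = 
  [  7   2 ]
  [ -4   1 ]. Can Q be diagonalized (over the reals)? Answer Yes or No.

Yes

Characteristic polynomial: p(r) = r^2 - 8r + 15 = (r - 5)(r - 3).
All 2 eigenvalues are distinct, so Q is diagonalizable.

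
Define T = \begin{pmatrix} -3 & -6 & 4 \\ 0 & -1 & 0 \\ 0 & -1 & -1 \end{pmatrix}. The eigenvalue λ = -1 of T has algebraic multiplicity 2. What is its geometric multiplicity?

1

T + 1I = [[-2, -6, 4], [0, 0, 0], [0, -1, 0]].
This matrix has rank 2, so its null space has dimension 3 − 2 = 1.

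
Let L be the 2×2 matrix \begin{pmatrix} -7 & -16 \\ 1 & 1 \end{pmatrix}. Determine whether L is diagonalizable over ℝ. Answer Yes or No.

No

Characteristic polynomial: p(λ) = λ^2 + 6λ + 9 = (λ + 3)^2.
λ = -3 has algebraic multiplicity 2; rank(L + 3I) = 1, so geometric multiplicity = 1.
Geometric multiplicity < algebraic multiplicity, so L is not diagonalizable.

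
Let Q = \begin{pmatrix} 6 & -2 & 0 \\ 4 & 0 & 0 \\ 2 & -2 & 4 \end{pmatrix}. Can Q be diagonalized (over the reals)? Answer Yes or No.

Characteristic polynomial: p(s) = s^3 - 10s^2 + 32s - 32 = (s - 4)^2(s - 2).
s = 4 has algebraic multiplicity 2; rank(Q − 4I) = 1, so geometric multiplicity = 2.
Every eigenvalue has geometric = algebraic multiplicity, so Q is diagonalizable.

Yes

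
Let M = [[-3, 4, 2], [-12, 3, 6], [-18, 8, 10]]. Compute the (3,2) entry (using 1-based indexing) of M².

32

Characteristic polynomial: t^3 - 10t^2 + 27t - 18 = (t - 6)(t - 3)(t - 1), so the eigenvalues are 1, 3, 6.
t=3: eigenvector (2, 1, 4).
t=1: eigenvector (1, 0, 2).
t=6: eigenvector (2, 2, 5).
P = [[2, 1, 2], [1, 0, 2], [4, 2, 5]], D = diag(3, 1, 6), P⁻¹ = [[4, 1, -2], [-3, -2, 2], [-2, 0, 1]].
M² = P·diag(9, 1, 36)·P⁻¹ = [[-75, 16, 38], [-108, 9, 54], [-222, 32, 112]].
The requested entry is 32.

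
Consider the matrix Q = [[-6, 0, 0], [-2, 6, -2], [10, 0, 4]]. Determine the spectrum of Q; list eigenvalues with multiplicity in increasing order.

Characteristic polynomial: p(t) = t^3 - 4t^2 - 36t + 144 = (t - 6)(t - 4)(t + 6).
Roots (with multiplicity): -6, 4, 6.

-6, 4, 6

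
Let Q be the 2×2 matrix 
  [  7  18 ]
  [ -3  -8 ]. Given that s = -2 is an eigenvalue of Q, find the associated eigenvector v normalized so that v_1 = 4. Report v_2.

Q + 2I = [[9, 18], [-3, -6]].
Solving (Q + 2I)v = 0 gives the eigenspace spanned by (4, -2).
With v_1 = 4, v = (4, -2), so v_2 = -2.

-2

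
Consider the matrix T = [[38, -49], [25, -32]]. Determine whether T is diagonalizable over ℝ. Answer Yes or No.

Characteristic polynomial: p(r) = r^2 - 6r + 9 = (r - 3)^2.
r = 3 has algebraic multiplicity 2; rank(T − 3I) = 1, so geometric multiplicity = 1.
Geometric multiplicity < algebraic multiplicity, so T is not diagonalizable.

No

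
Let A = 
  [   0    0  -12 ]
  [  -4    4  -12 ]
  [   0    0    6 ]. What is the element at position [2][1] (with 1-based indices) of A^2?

-16

Characteristic polynomial: s^3 - 10s^2 + 24s = s(s - 6)(s - 4), so the eigenvalues are 0, 4, 6.
s=6: eigenvector (-2, -2, 1).
s=4: eigenvector (0, 1, 0).
s=0: eigenvector (1, 1, 0).
P = [[-2, 0, 1], [-2, 1, 1], [1, 0, 0]], D = diag(6, 4, 0), P⁻¹ = [[0, 0, 1], [-1, 1, 0], [1, 0, 2]].
A² = P·diag(36, 16, 0)·P⁻¹ = [[0, 0, -72], [-16, 16, -72], [0, 0, 36]].
The requested entry is -16.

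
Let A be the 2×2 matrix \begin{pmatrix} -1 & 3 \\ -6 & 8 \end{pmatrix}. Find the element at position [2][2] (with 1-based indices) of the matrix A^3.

Characteristic polynomial: s^2 - 7s + 10 = (s - 5)(s - 2), so the eigenvalues are 2, 5.
s=2: eigenvector (1, 1).
s=5: eigenvector (1, 2).
P = [[1, 1], [1, 2]], D = diag(2, 5), P⁻¹ = [[2, -1], [-1, 1]].
A³ = P·diag(8, 125)·P⁻¹ = [[-109, 117], [-234, 242]].
The requested entry is 242.

242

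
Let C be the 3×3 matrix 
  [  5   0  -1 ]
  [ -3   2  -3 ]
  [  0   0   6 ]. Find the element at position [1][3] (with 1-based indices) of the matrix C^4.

Characteristic polynomial: r^3 - 13r^2 + 52r - 60 = (r - 6)(r - 5)(r - 2), so the eigenvalues are 2, 5, 6.
r=5: eigenvector (1, -1, 0).
r=2: eigenvector (0, 1, 0).
r=6: eigenvector (-1, 0, 1).
P = [[1, 0, -1], [-1, 1, 0], [0, 0, 1]], D = diag(5, 2, 6), P⁻¹ = [[1, 0, 1], [1, 1, 1], [0, 0, 1]].
C⁴ = P·diag(625, 16, 1296)·P⁻¹ = [[625, 0, -671], [-609, 16, -609], [0, 0, 1296]].
The requested entry is -671.

-671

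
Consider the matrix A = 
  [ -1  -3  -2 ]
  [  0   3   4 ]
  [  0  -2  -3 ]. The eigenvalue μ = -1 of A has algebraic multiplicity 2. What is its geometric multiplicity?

1

A + 1I = [[0, -3, -2], [0, 4, 4], [0, -2, -2]].
This matrix has rank 2, so its null space has dimension 3 − 2 = 1.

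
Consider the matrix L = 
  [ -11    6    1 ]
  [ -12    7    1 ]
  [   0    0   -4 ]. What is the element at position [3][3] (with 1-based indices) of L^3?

-64

Characteristic polynomial: μ^3 + 8μ^2 + 11μ - 20 = (μ - 1)(μ + 4)(μ + 5), so the eigenvalues are -5, -4, 1.
μ=1: eigenvector (-1, -2, 0).
μ=-5: eigenvector (1, 1, 0).
μ=-4: eigenvector (1, 1, 1).
P = [[-1, 1, 1], [-2, 1, 1], [0, 0, 1]], D = diag(1, -5, -4), P⁻¹ = [[1, -1, 0], [2, -1, -1], [0, 0, 1]].
L³ = P·diag(1, -125, -64)·P⁻¹ = [[-251, 126, 61], [-252, 127, 61], [0, 0, -64]].
The requested entry is -64.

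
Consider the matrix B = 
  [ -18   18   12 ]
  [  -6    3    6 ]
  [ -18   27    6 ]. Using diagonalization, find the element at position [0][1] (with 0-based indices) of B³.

-810

Characteristic polynomial: r^3 + 9r^2 + 18r = r(r + 3)(r + 6), so the eigenvalues are -6, -3, 0.
r=-6: eigenvector (-3, -2, 0).
r=-3: eigenvector (2, 1, 1).
r=0: eigenvector (4, 2, 3).
P = [[-3, 2, 4], [-2, 1, 2], [0, 1, 3]], D = diag(-6, -3, 0), P⁻¹ = [[1, -2, 0], [6, -9, -2], [-2, 3, 1]].
B³ = P·diag(-216, -27, 0)·P⁻¹ = [[324, -810, 108], [270, -621, 54], [-162, 243, 54]].
The requested entry is -810.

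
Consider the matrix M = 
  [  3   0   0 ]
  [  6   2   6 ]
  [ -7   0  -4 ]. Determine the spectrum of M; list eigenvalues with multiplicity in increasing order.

-4, 2, 3

Characteristic polynomial: p(s) = s^3 - s^2 - 14s + 24 = (s - 3)(s - 2)(s + 4).
Roots (with multiplicity): -4, 2, 3.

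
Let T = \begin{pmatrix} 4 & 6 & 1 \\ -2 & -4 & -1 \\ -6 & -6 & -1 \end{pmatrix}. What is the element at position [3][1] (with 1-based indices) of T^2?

-6

Characteristic polynomial: s^3 + s^2 - 4s - 4 = (s - 2)(s + 1)(s + 2), so the eigenvalues are -2, -1, 2.
s=2: eigenvector (1, 0, -2).
s=-2: eigenvector (-1, 1, 0).
s=-1: eigenvector (1, -1, 1).
P = [[1, -1, 1], [0, 1, -1], [-2, 0, 1]], D = diag(2, -2, -1), P⁻¹ = [[1, 1, 0], [2, 3, 1], [2, 2, 1]].
T² = P·diag(4, 4, 1)·P⁻¹ = [[-2, -6, -3], [6, 10, 3], [-6, -6, 1]].
The requested entry is -6.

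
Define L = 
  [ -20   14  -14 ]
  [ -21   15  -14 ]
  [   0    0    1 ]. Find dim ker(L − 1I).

2

L − 1I = [[-21, 14, -14], [-21, 14, -14], [0, 0, 0]].
This matrix has rank 1, so its null space has dimension 3 − 1 = 2.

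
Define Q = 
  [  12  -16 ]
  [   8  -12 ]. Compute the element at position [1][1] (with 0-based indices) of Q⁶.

4096

Characteristic polynomial: λ^2 - 16 = (λ - 4)(λ + 4), so the eigenvalues are -4, 4.
λ=-4: eigenvector (1, 1).
λ=4: eigenvector (-2, -1).
P = [[1, -2], [1, -1]], D = diag(-4, 4), P⁻¹ = [[-1, 2], [-1, 1]].
Q⁶ = P·diag(4096, 4096)·P⁻¹ = [[4096, 0], [0, 4096]].
The requested entry is 4096.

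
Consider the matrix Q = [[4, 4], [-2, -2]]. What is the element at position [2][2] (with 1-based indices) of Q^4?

Characteristic polynomial: t^2 - 2t = t(t - 2), so the eigenvalues are 0, 2.
t=2: eigenvector (2, -1).
t=0: eigenvector (1, -1).
P = [[2, 1], [-1, -1]], D = diag(2, 0), P⁻¹ = [[1, 1], [-1, -2]].
Q⁴ = P·diag(16, 0)·P⁻¹ = [[32, 32], [-16, -16]].
The requested entry is -16.

-16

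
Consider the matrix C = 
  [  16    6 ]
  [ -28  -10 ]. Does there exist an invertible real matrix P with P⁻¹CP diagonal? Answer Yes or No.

Yes

Characteristic polynomial: p(μ) = μ^2 - 6μ + 8 = (μ - 4)(μ - 2).
All 2 eigenvalues are distinct, so C is diagonalizable.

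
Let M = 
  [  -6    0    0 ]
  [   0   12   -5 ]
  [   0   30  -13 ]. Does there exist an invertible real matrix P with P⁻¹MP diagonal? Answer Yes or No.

Yes

Characteristic polynomial: p(s) = s^3 + 7s^2 - 36 = (s - 2)(s + 3)(s + 6).
All 3 eigenvalues are distinct, so M is diagonalizable.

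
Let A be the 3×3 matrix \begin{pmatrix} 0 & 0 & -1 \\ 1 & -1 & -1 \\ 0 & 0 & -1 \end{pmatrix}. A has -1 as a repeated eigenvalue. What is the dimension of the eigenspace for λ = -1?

A + 1I = [[1, 0, -1], [1, 0, -1], [0, 0, 0]].
This matrix has rank 1, so its null space has dimension 3 − 1 = 2.

2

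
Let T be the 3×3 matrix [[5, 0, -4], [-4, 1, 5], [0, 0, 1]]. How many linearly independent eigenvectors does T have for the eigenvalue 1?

1

T − 1I = [[4, 0, -4], [-4, 0, 5], [0, 0, 0]].
This matrix has rank 2, so its null space has dimension 3 − 2 = 1.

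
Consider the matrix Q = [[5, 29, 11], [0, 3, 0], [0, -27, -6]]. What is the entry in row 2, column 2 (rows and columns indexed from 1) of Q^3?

27

Characteristic polynomial: μ^3 - 2μ^2 - 33μ + 90 = (μ - 5)(μ - 3)(μ + 6), so the eigenvalues are -6, 3, 5.
μ=5: eigenvector (1, 0, 0).
μ=-6: eigenvector (-1, 0, 1).
μ=3: eigenvector (2, 1, -3).
P = [[1, -1, 2], [0, 0, 1], [0, 1, -3]], D = diag(5, -6, 3), P⁻¹ = [[1, 1, 1], [0, 3, 1], [0, 1, 0]].
Q³ = P·diag(125, -216, 27)·P⁻¹ = [[125, 827, 341], [0, 27, 0], [0, -729, -216]].
The requested entry is 27.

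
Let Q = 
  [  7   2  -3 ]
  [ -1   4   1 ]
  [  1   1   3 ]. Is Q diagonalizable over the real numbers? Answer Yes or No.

Characteristic polynomial: p(t) = t^3 - 14t^2 + 65t - 100 = (t - 5)^2(t - 4).
t = 5 has algebraic multiplicity 2; rank(Q − 5I) = 2, so geometric multiplicity = 1.
Geometric multiplicity < algebraic multiplicity, so Q is not diagonalizable.

No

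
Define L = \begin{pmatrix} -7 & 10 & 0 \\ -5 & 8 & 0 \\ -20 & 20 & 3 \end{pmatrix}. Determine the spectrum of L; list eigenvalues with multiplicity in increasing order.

-2, 3, 3

Characteristic polynomial: p(t) = t^3 - 4t^2 - 3t + 18 = (t - 3)^2(t + 2).
Roots (with multiplicity): -2, 3, 3.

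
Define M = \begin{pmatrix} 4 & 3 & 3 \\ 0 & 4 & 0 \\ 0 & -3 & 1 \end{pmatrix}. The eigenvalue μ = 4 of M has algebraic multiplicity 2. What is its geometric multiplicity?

M − 4I = [[0, 3, 3], [0, 0, 0], [0, -3, -3]].
This matrix has rank 1, so its null space has dimension 3 − 1 = 2.

2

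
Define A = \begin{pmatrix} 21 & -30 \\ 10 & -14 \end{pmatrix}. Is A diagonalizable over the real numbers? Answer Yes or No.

Characteristic polynomial: p(μ) = μ^2 - 7μ + 6 = (μ - 6)(μ - 1).
All 2 eigenvalues are distinct, so A is diagonalizable.

Yes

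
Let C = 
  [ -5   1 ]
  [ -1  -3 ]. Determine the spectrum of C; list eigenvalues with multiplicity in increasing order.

-4, -4

Characteristic polynomial: p(μ) = μ^2 + 8μ + 16 = (μ + 4)^2.
Roots (with multiplicity): -4, -4.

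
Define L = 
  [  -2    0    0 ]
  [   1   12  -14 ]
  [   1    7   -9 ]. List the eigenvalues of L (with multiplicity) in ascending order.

Characteristic polynomial: p(r) = r^3 - r^2 - 16r - 20 = (r - 5)(r + 2)^2.
Roots (with multiplicity): -2, -2, 5.

-2, -2, 5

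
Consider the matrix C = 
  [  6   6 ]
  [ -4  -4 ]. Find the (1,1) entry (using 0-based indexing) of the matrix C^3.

Characteristic polynomial: s^2 - 2s = s(s - 2), so the eigenvalues are 0, 2.
s=2: eigenvector (3, -2).
s=0: eigenvector (1, -1).
P = [[3, 1], [-2, -1]], D = diag(2, 0), P⁻¹ = [[1, 1], [-2, -3]].
C³ = P·diag(8, 0)·P⁻¹ = [[24, 24], [-16, -16]].
The requested entry is -16.

-16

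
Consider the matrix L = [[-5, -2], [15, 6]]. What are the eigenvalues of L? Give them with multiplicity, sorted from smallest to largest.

0, 1

Characteristic polynomial: p(λ) = λ^2 - λ = λ(λ - 1).
Roots (with multiplicity): 0, 1.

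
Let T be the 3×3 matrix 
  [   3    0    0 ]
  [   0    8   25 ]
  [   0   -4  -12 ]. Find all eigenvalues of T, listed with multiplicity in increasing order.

Characteristic polynomial: p(λ) = λ^3 + λ^2 - 8λ - 12 = (λ - 3)(λ + 2)^2.
Roots (with multiplicity): -2, -2, 3.

-2, -2, 3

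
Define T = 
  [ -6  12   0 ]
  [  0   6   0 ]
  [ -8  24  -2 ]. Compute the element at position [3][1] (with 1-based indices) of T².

64

Characteristic polynomial: r^3 + 2r^2 - 36r - 72 = (r - 6)(r + 2)(r + 6), so the eigenvalues are -6, -2, 6.
r=-6: eigenvector (1, 0, 2).
r=6: eigenvector (1, 1, 2).
r=-2: eigenvector (0, 0, 1).
P = [[1, 1, 0], [0, 1, 0], [2, 2, 1]], D = diag(-6, 6, -2), P⁻¹ = [[1, -1, 0], [0, 1, 0], [-2, 0, 1]].
T² = P·diag(36, 36, 4)·P⁻¹ = [[36, 0, 0], [0, 36, 0], [64, 0, 4]].
The requested entry is 64.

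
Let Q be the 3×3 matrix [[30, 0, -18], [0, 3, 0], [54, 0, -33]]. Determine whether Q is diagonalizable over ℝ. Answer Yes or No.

Characteristic polynomial: p(r) = r^3 - 27r + 54 = (r - 3)^2(r + 6).
r = 3 has algebraic multiplicity 2; rank(Q − 3I) = 1, so geometric multiplicity = 2.
Every eigenvalue has geometric = algebraic multiplicity, so Q is diagonalizable.

Yes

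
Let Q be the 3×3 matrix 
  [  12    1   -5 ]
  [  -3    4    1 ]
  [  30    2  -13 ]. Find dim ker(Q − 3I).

Q − 3I = [[9, 1, -5], [-3, 1, 1], [30, 2, -16]].
This matrix has rank 2, so its null space has dimension 3 − 2 = 1.

1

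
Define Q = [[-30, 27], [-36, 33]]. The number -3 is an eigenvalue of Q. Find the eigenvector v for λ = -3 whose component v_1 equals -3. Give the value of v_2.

Q + 3I = [[-27, 27], [-36, 36]].
Solving (Q + 3I)v = 0 gives the eigenspace spanned by (-3, -3).
With v_1 = -3, v = (-3, -3), so v_2 = -3.

-3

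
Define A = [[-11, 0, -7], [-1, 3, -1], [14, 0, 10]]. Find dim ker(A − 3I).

1

A − 3I = [[-14, 0, -7], [-1, 0, -1], [14, 0, 7]].
This matrix has rank 2, so its null space has dimension 3 − 2 = 1.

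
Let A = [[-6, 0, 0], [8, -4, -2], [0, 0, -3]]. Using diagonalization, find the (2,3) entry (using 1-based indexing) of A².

Characteristic polynomial: s^3 + 13s^2 + 54s + 72 = (s + 3)(s + 4)(s + 6), so the eigenvalues are -6, -4, -3.
s=-6: eigenvector (1, -4, 0).
s=-4: eigenvector (0, 1, 0).
s=-3: eigenvector (0, -2, 1).
P = [[1, 0, 0], [-4, 1, -2], [0, 0, 1]], D = diag(-6, -4, -3), P⁻¹ = [[1, 0, 0], [4, 1, 2], [0, 0, 1]].
A² = P·diag(36, 16, 9)·P⁻¹ = [[36, 0, 0], [-80, 16, 14], [0, 0, 9]].
The requested entry is 14.

14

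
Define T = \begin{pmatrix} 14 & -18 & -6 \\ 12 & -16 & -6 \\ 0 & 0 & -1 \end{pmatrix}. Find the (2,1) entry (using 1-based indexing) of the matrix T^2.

Characteristic polynomial: s^3 + 3s^2 - 6s - 8 = (s - 2)(s + 1)(s + 4), so the eigenvalues are -4, -1, 2.
s=2: eigenvector (3, 2, 0).
s=-4: eigenvector (1, 1, 0).
s=-1: eigenvector (-2, -2, 1).
P = [[3, 1, -2], [2, 1, -2], [0, 0, 1]], D = diag(2, -4, -1), P⁻¹ = [[1, -1, 0], [-2, 3, 2], [0, 0, 1]].
T² = P·diag(4, 16, 1)·P⁻¹ = [[-20, 36, 30], [-24, 40, 30], [0, 0, 1]].
The requested entry is -24.

-24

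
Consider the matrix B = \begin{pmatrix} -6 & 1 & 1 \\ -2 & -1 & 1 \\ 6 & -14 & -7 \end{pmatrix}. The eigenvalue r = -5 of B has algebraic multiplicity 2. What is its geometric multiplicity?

B + 5I = [[-1, 1, 1], [-2, 4, 1], [6, -14, -2]].
This matrix has rank 2, so its null space has dimension 3 − 2 = 1.

1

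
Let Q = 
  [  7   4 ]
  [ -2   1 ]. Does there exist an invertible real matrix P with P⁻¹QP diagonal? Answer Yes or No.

Yes

Characteristic polynomial: p(λ) = λ^2 - 8λ + 15 = (λ - 5)(λ - 3).
All 2 eigenvalues are distinct, so Q is diagonalizable.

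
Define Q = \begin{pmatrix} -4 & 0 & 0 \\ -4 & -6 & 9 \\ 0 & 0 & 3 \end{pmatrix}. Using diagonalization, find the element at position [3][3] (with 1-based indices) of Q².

Characteristic polynomial: s^3 + 7s^2 - 6s - 72 = (s - 3)(s + 4)(s + 6), so the eigenvalues are -6, -4, 3.
s=3: eigenvector (0, 1, 1).
s=-6: eigenvector (0, 1, 0).
s=-4: eigenvector (1, -2, 0).
P = [[0, 0, 1], [1, 1, -2], [1, 0, 0]], D = diag(3, -6, -4), P⁻¹ = [[0, 0, 1], [2, 1, -1], [1, 0, 0]].
Q² = P·diag(9, 36, 16)·P⁻¹ = [[16, 0, 0], [40, 36, -27], [0, 0, 9]].
The requested entry is 9.

9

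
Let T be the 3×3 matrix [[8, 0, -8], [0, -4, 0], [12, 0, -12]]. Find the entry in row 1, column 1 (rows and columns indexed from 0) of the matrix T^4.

256

Characteristic polynomial: λ^3 + 8λ^2 + 16λ = λ(λ + 4)^2, so the eigenvalues are -4, -4, 0.
λ=0: eigenvector (1, 0, 1).
λ=-4: eigenvector (0, 1, 0).
λ=-4: eigenvector (2, 0, 3).
P = [[1, 0, 2], [0, 1, 0], [1, 0, 3]], D = diag(0, -4, -4), P⁻¹ = [[3, 0, -2], [0, 1, 0], [-1, 0, 1]].
T⁴ = P·diag(0, 256, 256)·P⁻¹ = [[-512, 0, 512], [0, 256, 0], [-768, 0, 768]].
The requested entry is 256.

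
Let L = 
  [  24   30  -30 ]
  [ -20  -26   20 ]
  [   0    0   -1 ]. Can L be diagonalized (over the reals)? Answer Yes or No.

Yes

Characteristic polynomial: p(r) = r^3 + 3r^2 - 22r - 24 = (r - 4)(r + 1)(r + 6).
All 3 eigenvalues are distinct, so L is diagonalizable.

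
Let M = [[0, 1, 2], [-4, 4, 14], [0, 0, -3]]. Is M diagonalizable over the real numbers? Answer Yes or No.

Characteristic polynomial: p(μ) = μ^3 - μ^2 - 8μ + 12 = (μ - 2)^2(μ + 3).
μ = 2 has algebraic multiplicity 2; rank(M − 2I) = 2, so geometric multiplicity = 1.
Geometric multiplicity < algebraic multiplicity, so M is not diagonalizable.

No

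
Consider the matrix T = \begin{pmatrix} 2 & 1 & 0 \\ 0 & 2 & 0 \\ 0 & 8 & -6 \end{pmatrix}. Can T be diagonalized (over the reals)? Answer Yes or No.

No

Characteristic polynomial: p(μ) = μ^3 + 2μ^2 - 20μ + 24 = (μ - 2)^2(μ + 6).
μ = 2 has algebraic multiplicity 2; rank(T − 2I) = 2, so geometric multiplicity = 1.
Geometric multiplicity < algebraic multiplicity, so T is not diagonalizable.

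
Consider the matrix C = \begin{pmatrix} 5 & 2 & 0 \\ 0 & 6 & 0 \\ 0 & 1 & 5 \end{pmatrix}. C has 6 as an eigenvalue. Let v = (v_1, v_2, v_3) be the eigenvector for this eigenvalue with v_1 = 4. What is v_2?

C − 6I = [[-1, 2, 0], [0, 0, 0], [0, 1, -1]].
Solving (C − 6I)v = 0 gives the eigenspace spanned by (4, 2, 2).
With v_1 = 4, v = (4, 2, 2), so v_2 = 2.

2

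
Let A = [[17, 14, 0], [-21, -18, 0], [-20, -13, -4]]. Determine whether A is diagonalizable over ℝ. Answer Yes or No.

Characteristic polynomial: p(λ) = λ^3 + 5λ^2 - 8λ - 48 = (λ - 3)(λ + 4)^2.
λ = -4 has algebraic multiplicity 2; rank(A + 4I) = 2, so geometric multiplicity = 1.
Geometric multiplicity < algebraic multiplicity, so A is not diagonalizable.

No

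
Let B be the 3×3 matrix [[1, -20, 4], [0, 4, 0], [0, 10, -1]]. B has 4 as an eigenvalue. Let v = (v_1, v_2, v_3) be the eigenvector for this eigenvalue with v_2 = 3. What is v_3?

6

B − 4I = [[-3, -20, 4], [0, 0, 0], [0, 10, -5]].
Solving (B − 4I)v = 0 gives the eigenspace spanned by (-12, 3, 6).
With v_2 = 3, v = (-12, 3, 6), so v_3 = 6.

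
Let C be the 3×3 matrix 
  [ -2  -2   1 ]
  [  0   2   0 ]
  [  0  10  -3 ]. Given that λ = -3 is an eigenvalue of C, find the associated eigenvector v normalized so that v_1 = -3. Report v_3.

C + 3I = [[1, -2, 1], [0, 5, 0], [0, 10, 0]].
Solving (C + 3I)v = 0 gives the eigenspace spanned by (-3, 0, 3).
With v_1 = -3, v = (-3, 0, 3), so v_3 = 3.

3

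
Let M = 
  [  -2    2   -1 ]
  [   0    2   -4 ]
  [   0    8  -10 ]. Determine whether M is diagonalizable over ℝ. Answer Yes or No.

Characteristic polynomial: p(r) = r^3 + 10r^2 + 28r + 24 = (r + 2)^2(r + 6).
r = -2 has algebraic multiplicity 2; rank(M + 2I) = 2, so geometric multiplicity = 1.
Geometric multiplicity < algebraic multiplicity, so M is not diagonalizable.

No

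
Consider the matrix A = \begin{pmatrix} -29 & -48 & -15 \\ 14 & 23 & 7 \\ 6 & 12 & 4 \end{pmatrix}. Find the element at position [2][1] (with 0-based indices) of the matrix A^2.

Characteristic polynomial: t^3 + 2t^2 - 13t + 10 = (t - 2)(t - 1)(t + 5), so the eigenvalues are -5, 1, 2.
t=1: eigenvector (1, 0, -2).
t=-5: eigenvector (-2, 1, 0).
t=2: eigenvector (-3, 1, 3).
P = [[1, -2, -3], [0, 1, 1], [-2, 0, 3]], D = diag(1, -5, 2), P⁻¹ = [[3, 6, 1], [-2, -3, -1], [2, 4, 1]].
A² = P·diag(1, 25, 4)·P⁻¹ = [[79, 108, 39], [-42, -59, -21], [18, 36, 10]].
The requested entry is 36.

36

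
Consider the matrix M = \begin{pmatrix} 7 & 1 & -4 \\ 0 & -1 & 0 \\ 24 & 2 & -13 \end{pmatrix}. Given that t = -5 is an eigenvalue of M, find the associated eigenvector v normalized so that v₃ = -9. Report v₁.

M + 5I = [[12, 1, -4], [0, 4, 0], [24, 2, -8]].
Solving (M + 5I)v = 0 gives the eigenspace spanned by (-3, 0, -9).
With v₃ = -9, v = (-3, 0, -9), so v₁ = -3.

-3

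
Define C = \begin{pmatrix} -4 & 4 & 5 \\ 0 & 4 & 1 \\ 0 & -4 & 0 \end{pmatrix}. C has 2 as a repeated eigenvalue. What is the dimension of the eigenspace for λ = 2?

1

C − 2I = [[-6, 4, 5], [0, 2, 1], [0, -4, -2]].
This matrix has rank 2, so its null space has dimension 3 − 2 = 1.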